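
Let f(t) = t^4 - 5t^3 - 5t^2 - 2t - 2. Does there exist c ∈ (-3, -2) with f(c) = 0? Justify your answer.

f(-3) = 175 and f(-2) = 38, both positive, so a sign-change argument is unavailable; we show f keeps this sign on the whole interval.
Substitute t = -2 − u, where 0 < u < 1 on the interval. Expanding, f(-2 − u) = u^4 + 13u^3 + 49u^2 + 74u + 38.
The nonzero coefficients here are all positive, so for u > 0 every term is positive (or zero), and the constant term 38 is strictly positive.
So f is strictly positive on (-3, -2); no root exists in the interval.

No such root exists.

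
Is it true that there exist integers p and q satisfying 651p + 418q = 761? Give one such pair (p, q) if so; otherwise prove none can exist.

p = 23, q = -34

651 and 418 are coprime, so 651p + 418q ranges over all of ℤ.
Dividing repeatedly: 651 = 1·418 + 233, 418 = 1·233 + 185, 233 = 1·185 + 48, 185 = 3·48 + 41, 48 = 1·41 + 7, 41 = 5·7 + 6, 7 = 1·6 + 1, 6 = 6·1 + 0.
Unwinding: 1 = 7 − 1·6 = 7 − (41 − 5·7) = −41 + 6·7 = −41 + 6·(48 − 1·41) = 6·48 − 7·41 = 6·48 − 7·(185 − 3·48) = −7·185 + 27·48 = −7·185 + 27·(233 − 1·185) = 27·233 − 34·185 = 27·233 − 34·(418 − 1·233) = −34·418 + 61·233 = −34·418 + 61·(651 − 1·418) = 61·651 − 95·418, i.e. 651·61 + 418·(-95) = 1.
Multiplying through by 761: p = 61·761 = 46421, q = (-95)·761 = -72295 is a solution.
Shifting by a multiple of (418, −651) keeps it a solution: p = 46421 − 111·418 = 23, q = -72295 + 111·651 = -34.
Check: 651·23 + 418·(-34) = 14973 − 14212 = 761. ✓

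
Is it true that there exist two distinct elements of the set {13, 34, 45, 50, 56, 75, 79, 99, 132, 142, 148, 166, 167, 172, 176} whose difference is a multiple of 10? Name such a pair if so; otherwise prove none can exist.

Yes: 45 and 75.

Reduce each element mod 10: 13↦3, 34↦4, 45↦5, 50↦0, 56↦6, 75↦5, 79↦9, 99↦9, 132↦2, 142↦2, 148↦8, 166↦6, 167↦7, 172↦2, 176↦6. The residue 5 repeats (at 45 and 75), and 75 − 45 = 30 = 3·10.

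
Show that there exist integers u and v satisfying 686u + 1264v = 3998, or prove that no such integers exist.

u = 273, v = -145

Every value of 686u + 1264v is a multiple of gcd(686, 1264) = 2; since 2 ∣ 3998, solutions exist.
Dividing through by 2 reduces the equation to 343u + 632v = 1999.
Run the Euclidean algorithm on 632 and 343: 632 = 1·343 + 289, 343 = 1·289 + 54, 289 = 5·54 + 19, 54 = 2·19 + 16, 19 = 1·16 + 3, 16 = 5·3 + 1, 3 = 3·1 + 0.
Working back up the chain: 1 = 16 − 5·3 = 16 − 5·(19 − 1·16) = −5·19 + 6·16 = −5·19 + 6·(54 − 2·19) = 6·54 − 17·19 = 6·54 − 17·(289 − 5·54) = −17·289 + 91·54 = −17·289 + 91·(343 − 1·289) = 91·343 − 108·289 = 91·343 − 108·(632 − 1·343) = −108·632 + 199·343. So 343·199 + 632·(-108) = 1.
Scaling by 1999 gives the particular solution (u, v) = (397801, -215892).
Subtracting 629·632 from u and adding 629·343 to v gives the tidier solution (273, -145).
Check: 686·273 + 1264·(-145) = 187278 − 183280 = 3998. ✓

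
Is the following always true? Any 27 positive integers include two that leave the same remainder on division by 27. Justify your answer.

No, the set {115, 116, 117, 118, 119, 120, 121, 122, 123, 124, 125, 126, 127, 128, 129, 130, 131, 132, 133, 134, 135, 136, 137, 138, 139, 140, 141} is a counterexample.

Consider the 27 integers 115, 116, …, 141. They lie in distinct residue classes modulo 27, since 27 ≤ 27.
Hence this collection has no pair with equal remainders mod 27, disproving the claim.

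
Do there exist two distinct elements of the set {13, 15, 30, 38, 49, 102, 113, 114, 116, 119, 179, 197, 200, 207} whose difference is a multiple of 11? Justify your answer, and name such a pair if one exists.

13 and 200 are such a pair.

13 mod 11 = 2 and 200 mod 11 = 2, so 200 − 13 = 187 = 17·11.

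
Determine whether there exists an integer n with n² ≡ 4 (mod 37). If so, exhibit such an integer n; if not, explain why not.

n = 2

Take n = 2. Then 2² = 4, and since 0 ≤ 4 < 37 this is already reduced: 2² ≡ 4 (mod 37).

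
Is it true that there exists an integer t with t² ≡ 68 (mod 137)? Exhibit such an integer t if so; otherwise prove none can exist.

t = 43 works: 43² = 1849, and 1849 − 68 = 1781 = 13·137.

t = 43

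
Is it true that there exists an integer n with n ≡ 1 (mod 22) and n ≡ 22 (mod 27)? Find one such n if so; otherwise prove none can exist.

n = 265

gcd(22, 27) = 1, so the Chinese Remainder Theorem guarantees exactly one residue class mod 594 satisfying both.
Any solution of the first congruence is n = 1 + 22t; substituting into the second, 22t ≡ 22 − 1 ≡ 21 (mod 27).
Note 22·16 = 352 ≡ 1 (mod 27) (as 352 − 1 = 13·27), so 22⁻¹ ≡ 16.
Multiplying by 16: t ≡ 16·21 = 336 ≡ 12 (mod 27).
With t = 12: n = 1 + 22·12 = 265.
Verify: 265 = 12·22 + 1 and 265 = 9·27 + 22. ✓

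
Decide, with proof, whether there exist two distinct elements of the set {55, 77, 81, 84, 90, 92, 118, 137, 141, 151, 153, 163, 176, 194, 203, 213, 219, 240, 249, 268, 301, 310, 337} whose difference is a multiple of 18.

55 and 163 are such a pair.

Both 55 and 163 leave remainder 1 on division by 18; their difference 108 = 6·18 is a multiple of 18.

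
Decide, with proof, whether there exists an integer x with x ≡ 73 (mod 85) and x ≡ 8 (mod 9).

Since 85 and 9 share no common factor, CRT says the pair of congruences has a solution (unique mod 765).
Any solution of the first congruence is x = 73 + 85t; substituting into the second, 85t ≡ 8 − 73 ≡ 7 (mod 9).
85 ≡ 4 (mod 9), so this reads 4t ≡ 7 (mod 9). Since 4·7 = 28 = 3·9 + 1, the inverse of 4 mod 9 is 7.
Multiplying by 7: t ≡ 7·7 = 49 ≡ 4 (mod 9).
Taking t = 4 gives x = 73 + 85·4 = 413.
Indeed 413 ≡ 73 (mod 85) and 413 ≡ 8 (mod 9).

x = 413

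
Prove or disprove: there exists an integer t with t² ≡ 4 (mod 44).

Take t = 24. Then 24² = 576 = 13·44 + 4, so 24² ≡ 4 (mod 44).

t = 24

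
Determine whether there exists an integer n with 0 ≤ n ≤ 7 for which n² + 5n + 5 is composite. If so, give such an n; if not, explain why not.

At n = 5: 5² + 5·5 + 5 = 55 = 5·11, which is composite.

n = 5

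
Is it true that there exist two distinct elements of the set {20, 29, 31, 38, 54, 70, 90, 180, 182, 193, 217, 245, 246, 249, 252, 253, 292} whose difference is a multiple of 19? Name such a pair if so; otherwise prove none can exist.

No such pair exists.

Reduce each element modulo 19: 20↦1, 29↦10, 31↦12, 38↦0, 54↦16, 70↦13, 90↦14, 180↦9, 182↦11, 193↦3, 217↦8, 245↦17, 246↦18, 249↦2, 252↦5, 253↦6, 292↦7.
No residue repeats among the 17 elements, so no pair has difference ≡ 0 (mod 19).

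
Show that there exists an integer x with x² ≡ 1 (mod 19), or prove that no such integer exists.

Take x = 1. Then 1² = 1, and since 0 ≤ 1 < 19 this is already reduced: 1² ≡ 1 (mod 19).

x = 1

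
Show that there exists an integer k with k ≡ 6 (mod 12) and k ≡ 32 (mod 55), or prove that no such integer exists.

k = 582

The moduli 12 and 55 are coprime, so by the Chinese Remainder Theorem a unique solution modulo 660 exists.
Any solution of the first congruence is k = 6 + 12t; substituting into the second, 12t ≡ 32 − 6 ≡ 26 (mod 55).
Invert 12 mod 55 by the Euclidean algorithm: 55 = 4·12 + 7, 12 = 1·7 + 5, 7 = 1·5 + 2, 5 = 2·2 + 1, 2 = 2·1 + 0; back-substituting, 1 = 5 − 2·2 = 5 − 2·(7 − 1·5) = −2·7 + 3·5 = −2·7 + 3·(12 − 1·7) = 3·12 − 5·7 = 3·12 − 5·(55 − 4·12) = −5·55 + 23·12. Hence 12·23 ≡ 1, so 12⁻¹ ≡ 23 (mod 55).
Multiplying by 23: t ≡ 23·26 = 598 ≡ 48 (mod 55).
With t = 48: k = 6 + 12·48 = 582.
Check: 582 mod 12 = 6, 582 mod 55 = 32. ✓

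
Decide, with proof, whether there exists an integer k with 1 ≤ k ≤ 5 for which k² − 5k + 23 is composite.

The values for k = 1, 2, …, 5 are 19, 17, 17, 19, 23, and each of these is prime.
So no value in the range makes the expression composite.

No such integer k in that range exists.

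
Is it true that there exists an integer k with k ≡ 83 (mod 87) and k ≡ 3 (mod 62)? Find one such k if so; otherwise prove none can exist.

The moduli 87 and 62 are coprime, so by the Chinese Remainder Theorem a unique solution modulo 5394 exists.
Write k = 83 + 87t and require 83 + 87t ≡ 3 (mod 62), i.e. 87t ≡ 44 (mod 62).
87 ≡ 25 (mod 62), so this reads 25t ≡ 44 (mod 62). Note 25·5 = 125 ≡ 1 (mod 62) (as 125 − 1 = 2·62), so 25⁻¹ ≡ 5.
Multiplying by 5: t ≡ 5·44 = 220 ≡ 34 (mod 62).
Taking t = 34 gives k = 83 + 87·34 = 3041.
Verify: 3041 = 34·87 + 83 and 3041 = 49·62 + 3. ✓

k = 3041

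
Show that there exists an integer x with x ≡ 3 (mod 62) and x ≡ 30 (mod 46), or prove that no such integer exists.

No such integer exists.

Reduce both congruences modulo 2, which divides 62 and 46: they say x ≡ 3 (mod 2) and x ≡ 30 (mod 2).
But 3 mod 2 = 1 while 30 mod 2 = 0, a contradiction.
So no integer satisfies both congruences.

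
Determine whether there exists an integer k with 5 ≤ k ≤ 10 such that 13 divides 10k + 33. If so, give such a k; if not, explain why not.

No, no such integer k in that range exists.

For k = 5, 6, …, 10 the values of 10k + 33 modulo 13 are 5, 2, 12, 9, 6, 3 respectively.
Since 0 is absent from this list, 13 ∤ 10k + 33 for every k with 5 ≤ k ≤ 10.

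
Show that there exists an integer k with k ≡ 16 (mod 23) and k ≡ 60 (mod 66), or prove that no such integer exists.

gcd(23, 66) = 1, so the Chinese Remainder Theorem guarantees exactly one residue class mod 1518 satisfying both.
Any solution of the first congruence is k = 16 + 23t; substituting into the second, 23t ≡ 60 − 16 ≡ 44 (mod 66).
Note 23·23 = 529 ≡ 1 (mod 66) (as 529 − 1 = 8·66), so 23⁻¹ ≡ 23.
Therefore t ≡ 23·44 = 1012 ≡ 22 (mod 66).
With t = 22: k = 16 + 23·22 = 522.
Check: 522 mod 23 = 16, 522 mod 66 = 60. ✓

k = 522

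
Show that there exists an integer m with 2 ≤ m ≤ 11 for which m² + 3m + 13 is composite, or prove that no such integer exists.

m = 9

At m = 9: 9² + 3·9 + 13 = 121 = 11·11, which is composite.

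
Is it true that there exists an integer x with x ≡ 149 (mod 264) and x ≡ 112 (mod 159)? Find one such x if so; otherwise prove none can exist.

No such integer exists.

Reduce both congruences modulo 3, which divides 264 and 159: they say x ≡ 149 (mod 3) and x ≡ 112 (mod 3).
But 149 mod 3 = 2 while 112 mod 3 = 1, a contradiction.
Hence the system has no solution.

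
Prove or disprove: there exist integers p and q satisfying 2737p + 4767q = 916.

Any value of 2737p + 4767q is a multiple of gcd(2737, 4767) = 7.
But 916 is not a multiple of 7 (it leaves remainder 6).
Therefore 2737p + 4767q = 916 has no solution in integers.

No, no such integers exist.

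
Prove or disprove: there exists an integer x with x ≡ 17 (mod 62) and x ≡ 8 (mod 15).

gcd(62, 15) = 1, so the Chinese Remainder Theorem guarantees exactly one residue class mod 930 satisfying both.
Write x = 17 + 62t and require 17 + 62t ≡ 8 (mod 15), i.e. 62t ≡ 6 (mod 15).
62 ≡ 2 (mod 15), so this reads 2t ≡ 6 (mod 15). To invert 2 modulo 15: 15 = 7·2 + 1, 2 = 2·1 + 0, and unwinding, 1 = 15 − 7·2. Thus 2⁻¹ ≡ -7 ≡ 8 (mod 15).
Therefore t ≡ 8·6 = 48 ≡ 3 (mod 15).
Taking t = 3 gives x = 17 + 62·3 = 203.
Check: 203 mod 62 = 17, 203 mod 15 = 8. ✓

x = 203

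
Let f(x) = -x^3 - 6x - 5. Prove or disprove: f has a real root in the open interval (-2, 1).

Such a root exists.

f(-2) = 15 and f(1) = -12, which have opposite signs.
Since f is a polynomial it is continuous on [-2, 1].
By the Intermediate Value Theorem f must vanish at some point of (-2, 1).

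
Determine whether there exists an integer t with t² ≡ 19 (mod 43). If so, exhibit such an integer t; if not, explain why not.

Apply Euler's criterion with the prime 43: 19 is a quadratic residue iff 19^21 ≡ 1 (mod 43), and a non-residue iff it is ≡ −1.
Repeated squaring mod 43: 19^2 = 361 ≡ 17; 19^4 ≡ 17² = 289 ≡ 31; 19^8 ≡ 31² = 961 ≡ 15; 19^16 ≡ 15² = 225 ≡ 10.
Since 21 = 16 + 4 + 1, 19^21 ≡ 10 · 31 · 19; multiplying out mod 43: 10·31 = 310 ≡ 9, then 9·19 = 171 ≡ 42. Thus 19^21 ≡ 42 ≡ −1 (mod 43).
The value −1 means 19 is a non-residue modulo 43, so t² ≡ 19 (mod 43) is impossible.

No, no such integer exists.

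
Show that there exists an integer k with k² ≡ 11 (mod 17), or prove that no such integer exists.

No such integer exists.

Since (17 − k)² ≡ k² (mod 17), it suffices to square k = 0, 1, …, 8: the residues are 0, 1, 4, 9, 16, 8, 2, 15, 13.
So the quadratic residues mod 17 are {0, 1, 2, 4, 8, 9, 13, 15, 16}, and 11 is not among them.
Hence no integer k has k² ≡ 11 (mod 17).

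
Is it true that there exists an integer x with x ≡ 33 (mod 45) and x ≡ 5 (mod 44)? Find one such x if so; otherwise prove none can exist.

x = 753

gcd(45, 44) = 1, so the Chinese Remainder Theorem guarantees exactly one residue class mod 1980 satisfying both.
Any solution of the first congruence is x = 33 + 45t; substituting into the second, 45t ≡ 5 − 33 ≡ 16 (mod 44).
45 ≡ 1 (mod 44), so this reads 1t ≡ 16 (mod 44). So t ≡ 16 (mod 44).
Taking t = 16 gives x = 33 + 45·16 = 753.
Verify: 753 = 16·45 + 33 and 753 = 17·44 + 5. ✓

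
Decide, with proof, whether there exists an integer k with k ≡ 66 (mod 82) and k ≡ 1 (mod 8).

There is no such integer.

Both moduli are multiples of 2 = gcd(82, 8), so any solution would satisfy k ≡ 66 and k ≡ 1 modulo 2 simultaneously.
However 66 ≡ 0 and 1 ≡ 1 (mod 2), and 0 ≠ 1.
Hence the system has no solution.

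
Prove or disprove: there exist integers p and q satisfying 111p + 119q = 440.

111 and 119 are coprime, so 111p + 119q ranges over all of ℤ.
Euclidean algorithm: 119 = 1·111 + 8, 111 = 13·8 + 7, 8 = 1·7 + 1, 7 = 7·1 + 0.
Working back up the chain: 1 = 8 − 1·7 = 8 − (111 − 13·8) = −111 + 14·8 = −111 + 14·(119 − 1·111) = 14·119 − 15·111. So 111·(-15) + 119·14 = 1.
Scaling by 440 gives the particular solution (p, q) = (-6600, 6160).
The general solution is p = -6600 + 119k, q = 6160 − 111k; taking k = 56 gives the smaller pair p = 64, q = -56.
Indeed 111·64 + 119·(-56) = 7104 − 6664 = 440.

p = 64, q = -56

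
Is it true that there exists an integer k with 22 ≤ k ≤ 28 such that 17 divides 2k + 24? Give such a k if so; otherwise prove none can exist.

Try k = 22: 2·22 + 24 = 68 = 4·17, which is divisible by 17.

k = 22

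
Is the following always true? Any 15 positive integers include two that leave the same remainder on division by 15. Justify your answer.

Try 15 consecutive integers, 52, 53, …, 66. Their remainders mod 15 are 7, 8, 9, 10, 11, 12, 13, 14, 0, 1, 2, 3, 4, 5, 6 — pairwise different, as any 15 ≤ 15 consecutive integers have distinct residues.
Hence this collection has no pair with equal remainders mod 15, disproving the claim.

No, the set {52, 53, 54, 55, 56, 57, 58, 59, 60, 61, 62, 63, 64, 65, 66} is a counterexample.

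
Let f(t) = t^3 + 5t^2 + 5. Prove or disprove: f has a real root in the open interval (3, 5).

No such root exists.

The endpoint values f(3) = 77 and f(5) = 255 are both positive. Claim: f(t) > 0 for every t in (3, 5).
Substitute t = 3 + u, where 0 < u < 2 on the interval. Expanding, f(3 + u) = u^3 + 14u^2 + 57u + 77.
All 4 nonzero coefficients of this polynomial in u are positive; hence for u > 0 the value is a sum of positive terms (the constant 77 among them).
Therefore f(t) > 0 throughout (3, 5), and f has no zero there.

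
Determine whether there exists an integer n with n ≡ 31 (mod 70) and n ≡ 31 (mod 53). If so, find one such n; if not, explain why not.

n = 31

The moduli 70 and 53 are coprime, so by the Chinese Remainder Theorem a unique solution modulo 3710 exists.
Write n = 31 + 70t and require 31 + 70t ≡ 31 (mod 53), i.e. 70t ≡ 0 (mod 53).
70 ≡ 17 (mod 53), so this reads 17t ≡ 0 (mod 53). t = 0 satisfies this.
Taking t = 0 gives n = 31 + 70·0 = 31.
Check: 31 mod 70 = 31, 31 mod 53 = 31. ✓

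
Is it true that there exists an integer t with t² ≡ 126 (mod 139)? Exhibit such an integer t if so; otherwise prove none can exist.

Apply Euler's criterion with the prime 139: 126 is a quadratic residue iff 126^69 ≡ 1 (mod 139), and a non-residue iff it is ≡ −1.
Repeated squaring mod 139: 126^2 = 15876 ≡ 30; 126^4 ≡ 30² = 900 ≡ 66; 126^8 ≡ 66² = 4356 ≡ 47; 126^16 ≡ 47² = 2209 ≡ 124; 126^32 ≡ 124² = 15376 ≡ 86; 126^64 ≡ 86² = 7396 ≡ 29.
Since 69 = 64 + 4 + 1, 126^69 ≡ 29 · 66 · 126; multiplying out mod 139: 29·66 = 1914 ≡ 107, then 107·126 = 13482 ≡ 138. Thus 126^69 ≡ 138 ≡ −1 (mod 139).
By Euler's criterion 126 is a quadratic non-residue mod 139: no t satisfies t² ≡ 126 (mod 139).

No such integer exists.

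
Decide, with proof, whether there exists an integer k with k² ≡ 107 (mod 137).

k = 45

Take k = 45. Then 45² = 2025 = 14·137 + 107, so 45² ≡ 107 (mod 137).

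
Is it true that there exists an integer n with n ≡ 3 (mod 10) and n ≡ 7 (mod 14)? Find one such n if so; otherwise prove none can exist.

Here gcd(10, 14) = 2, and both 3 and 7 leave remainder 1 mod 2, so the system is consistent.
Step through n = 3, 3 + 10, 3 + 2·10, …: the values 3, 13, 23, 33, 43, 53, 63 reduce mod 14 to 3, 13, 9, 5, 1, 11, 7. The value 63 hits 7.
Check: 63 mod 10 = 3, 63 mod 14 = 7. ✓

n = 63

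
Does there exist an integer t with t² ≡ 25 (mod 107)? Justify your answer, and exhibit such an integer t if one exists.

t = 102 works: 102² = 10404, and 10404 − 25 = 10379 = 97·107.

t = 102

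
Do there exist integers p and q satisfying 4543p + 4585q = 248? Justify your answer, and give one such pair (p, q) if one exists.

There are no such integers.

Any value of 4543p + 4585q is a multiple of gcd(4543, 4585) = 7.
But 248 = 7·35 + 3, so 7 ∤ 248.
Therefore 4543p + 4585q = 248 has no solution in integers.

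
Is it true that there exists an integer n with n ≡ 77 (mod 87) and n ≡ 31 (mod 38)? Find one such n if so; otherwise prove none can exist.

gcd(87, 38) = 1, so the Chinese Remainder Theorem guarantees exactly one residue class mod 3306 satisfying both.
Any solution of the first congruence is n = 77 + 87t; substituting into the second, 87t ≡ 31 − 77 ≡ 30 (mod 38).
87 ≡ 11 (mod 38), so this reads 11t ≡ 30 (mod 38). Note 11·7 = 77 ≡ 1 (mod 38) (as 77 − 1 = 2·38), so 11⁻¹ ≡ 7.
Multiplying by 7: t ≡ 7·30 = 210 ≡ 20 (mod 38).
With t = 20: n = 77 + 87·20 = 1817.
Indeed 1817 ≡ 77 (mod 87) and 1817 ≡ 31 (mod 38).

n = 1817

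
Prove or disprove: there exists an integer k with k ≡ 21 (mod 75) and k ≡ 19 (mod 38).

k = 171

gcd(75, 38) = 1, so the Chinese Remainder Theorem guarantees exactly one residue class mod 2850 satisfying both.
Write k = 21 + 75t and require 21 + 75t ≡ 19 (mod 38), i.e. 75t ≡ 36 (mod 38).
75 ≡ 37 (mod 38), so this reads 37t ≡ 36 (mod 38). Note 37·37 = 1369 ≡ 1 (mod 38) (as 1369 − 1 = 36·38), so 37⁻¹ ≡ 37.
Therefore t ≡ 37·36 = 1332 ≡ 2 (mod 38).
With t = 2: k = 21 + 75·2 = 171.
Verify: 171 = 2·75 + 21 and 171 = 4·38 + 19. ✓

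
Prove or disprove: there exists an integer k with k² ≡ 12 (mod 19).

There is no such integer.

Computing k² mod 19 for k = 0, 1, …, 9 (enough, by the symmetry k ↦ 19 − k) gives 0, 1, 4, 9, 16, 6, 17, 11, 7, 5.
So the quadratic residues mod 19 are {0, 1, 4, 5, 6, 7, 9, 11, 16, 17}, and 12 is not among them.
Therefore k² ≡ 12 (mod 19) has no solution.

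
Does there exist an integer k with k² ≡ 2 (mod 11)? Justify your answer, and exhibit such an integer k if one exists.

There is no such integer.

Computing k² mod 11 for k = 0, 1, …, 5 (enough, by the symmetry k ↦ 11 − k) gives 0, 1, 4, 9, 5, 3.
So the quadratic residues mod 11 are {0, 1, 3, 4, 5, 9}, and 2 is not among them.
Therefore k² ≡ 2 (mod 11) has no solution.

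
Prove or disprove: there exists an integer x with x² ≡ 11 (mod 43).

x = 22 works: 22² = 484, and 484 − 11 = 473 = 11·43.

x = 22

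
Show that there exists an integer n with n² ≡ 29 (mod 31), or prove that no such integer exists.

Apply Euler's criterion with the prime 31: 29 is a quadratic residue iff 29^15 ≡ 1 (mod 31), and a non-residue iff it is ≡ −1.
Repeated squaring mod 31: 29^2 = 841 ≡ 4; 29^4 ≡ 4² = 16 ≡ 16; 29^8 ≡ 16² = 256 ≡ 8.
Since 15 = 8 + 4 + 2 + 1, 29^15 ≡ 8 · 16 · 4 · 29; multiplying out mod 31: 8·16 = 128 ≡ 4, then 4·4 = 16 ≡ 16, then 16·29 = 464 ≡ 30. Thus 29^15 ≡ 30 ≡ −1 (mod 31).
By Euler's criterion 29 is a quadratic non-residue mod 31: no n satisfies n² ≡ 29 (mod 31).

No such integer exists.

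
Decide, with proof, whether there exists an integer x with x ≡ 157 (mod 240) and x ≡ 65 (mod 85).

Reduce both congruences modulo 5, which divides 240 and 85: they say x ≡ 157 (mod 5) and x ≡ 65 (mod 5).
However 157 ≡ 2 and 65 ≡ 0 (mod 5), and 2 ≠ 0.
Hence the system has no solution.

No, no such integer exists.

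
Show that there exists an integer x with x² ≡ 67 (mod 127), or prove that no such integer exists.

Apply Euler's criterion with the prime 127: 67 is a quadratic residue iff 67^63 ≡ 1 (mod 127), and a non-residue iff it is ≡ −1.
Squaring successively (mod 127): 67^2 = 4489 ≡ 44; 67^4 ≡ 44² = 1936 ≡ 31; 67^8 ≡ 31² = 961 ≡ 72; 67^16 ≡ 72² = 5184 ≡ 104; 67^32 ≡ 104² = 10816 ≡ 21.
Since 63 = 32 + 16 + 8 + 4 + 2 + 1, 67^63 ≡ 21 · 104 · 72 · 31 · 44 · 67; multiplying out mod 127: 21·104 = 2184 ≡ 25, then 25·72 = 1800 ≡ 22, then 22·31 = 682 ≡ 47, then 47·44 = 2068 ≡ 36, then 36·67 = 2412 ≡ 126. Thus 67^63 ≡ 126 ≡ −1 (mod 127).
By Euler's criterion 67 is a quadratic non-residue mod 127: no x satisfies x² ≡ 67 (mod 127).

There is no such integer.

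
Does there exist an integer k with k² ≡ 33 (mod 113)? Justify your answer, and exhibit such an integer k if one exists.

Apply Euler's criterion with the prime 113: 33 is a quadratic residue iff 33^56 ≡ 1 (mod 113), and a non-residue iff it is ≡ −1.
Squaring successively (mod 113): 33^2 = 1089 ≡ 72; 33^4 ≡ 72² = 5184 ≡ 99; 33^8 ≡ 99² = 9801 ≡ 83; 33^16 ≡ 83² = 6889 ≡ 109; 33^32 ≡ 109² = 11881 ≡ 16.
Since 56 = 32 + 16 + 8, 33^56 ≡ 16 · 109 · 83; multiplying out mod 113: 16·109 = 1744 ≡ 49, then 49·83 = 4067 ≡ 112. Thus 33^56 ≡ 112 ≡ −1 (mod 113).
By Euler's criterion 33 is a quadratic non-residue mod 113: no k satisfies k² ≡ 33 (mod 113).

There is no such integer.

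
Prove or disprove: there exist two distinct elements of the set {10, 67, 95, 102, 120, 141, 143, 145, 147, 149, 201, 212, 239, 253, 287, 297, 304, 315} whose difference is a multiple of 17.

Reduce each element mod 17: 10↦10, 67↦16, 95↦10, 102↦0, 120↦1, 141↦5, 143↦7, 145↦9, 147↦11, 149↦13, 201↦14, 212↦8, 239↦1, 253↦15, 287↦15, 297↦8, 304↦15, 315↦9. The residue 10 repeats (at 10 and 95), and 95 − 10 = 85 = 5·17.

10 and 95 are such a pair.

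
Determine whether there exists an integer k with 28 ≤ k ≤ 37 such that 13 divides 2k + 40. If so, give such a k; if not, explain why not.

Scanning upward from k = 28 gives 96, 98, 100, 102, none divisible by 13. At k = 32 we get 2·32 + 40 = 104, and 104 = 13·8.

k = 32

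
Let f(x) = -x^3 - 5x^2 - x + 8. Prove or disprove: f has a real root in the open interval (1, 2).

Such a root exists.

f(1) = 1 and f(2) = -22, which have opposite signs.
As a polynomial, f is continuous on every closed interval.
By the Intermediate Value Theorem f must vanish at some point of (1, 2).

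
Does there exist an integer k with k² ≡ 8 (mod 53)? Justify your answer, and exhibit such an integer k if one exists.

There is no such integer.

53 is prime, so by Euler's criterion 8 is a square mod 53 iff 8^((53−1)/2) = 8^26 ≡ 1 (mod 53).
Repeated squaring mod 53: 8^2 = 64 ≡ 11; 8^4 ≡ 11² = 121 ≡ 15; 8^8 ≡ 15² = 225 ≡ 13; 8^16 ≡ 13² = 169 ≡ 10.
Since 26 = 16 + 8 + 2, 8^26 ≡ 10 · 13 · 11; multiplying out mod 53: 10·13 = 130 ≡ 24, then 24·11 = 264 ≡ 52. Thus 8^26 ≡ 52 ≡ −1 (mod 53).
By Euler's criterion 8 is a quadratic non-residue mod 53: no k satisfies k² ≡ 8 (mod 53).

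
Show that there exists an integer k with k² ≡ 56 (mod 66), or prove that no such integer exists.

No such integer exists.

Work modulo the divisor 3 of 66. If k² ≡ 56 (mod 66) then k² ≡ 2 (mod 3).
Squares mod 3 repeat after k = 1 (as (−k)² = k²); for k = 0..1 they are 0, 1.
So the quadratic residues mod 3 are {0, 1}, and 2 is not among them.
Therefore k² ≡ 56 (mod 66) has no solution.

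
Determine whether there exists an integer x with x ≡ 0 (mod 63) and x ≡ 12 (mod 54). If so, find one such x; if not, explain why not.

There is no such integer.

gcd(63, 54) = 9. If x ≡ 0 (mod 63) and x ≡ 12 (mod 54), then x ≡ 0 (mod 9) and x ≡ 12 (mod 9).
But 0 mod 9 = 0 while 12 mod 9 = 3, a contradiction.
Hence the system has no solution.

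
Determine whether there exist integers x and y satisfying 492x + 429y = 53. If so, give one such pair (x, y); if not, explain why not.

No such integers exist.

Any value of 492x + 429y is a multiple of gcd(492, 429) = 3.
But 53 = 3·17 + 2, so 3 ∤ 53.
So the equation is unsolvable over ℤ.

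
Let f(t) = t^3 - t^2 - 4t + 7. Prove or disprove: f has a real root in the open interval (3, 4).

f has no root in that interval.

The endpoint values f(3) = 13 and f(4) = 39 are both positive. Claim: f(t) > 0 for every t in (3, 4).
Shift to the endpoint 3: with t = 3 + u (0 < u < 1), one computes f(3 + u) = u^3 + 8u^2 + 17u + 13.
The nonzero coefficients here are all positive, so for u > 0 every term is positive (or zero), and the constant term 13 is strictly positive.
So f is strictly positive on (3, 4); no root exists in the interval.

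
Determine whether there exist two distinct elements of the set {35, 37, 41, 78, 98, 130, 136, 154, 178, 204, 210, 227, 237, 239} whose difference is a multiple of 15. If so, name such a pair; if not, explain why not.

No, no such pair exists.

Reduce each element modulo 15: 35↦5, 37↦7, 41↦11, 78↦3, 98↦8, 130↦10, 136↦1, 154↦4, 178↦13, 204↦9, 210↦0, 227↦2, 237↦12, 239↦14.
No residue repeats among the 14 elements, so no pair has difference ≡ 0 (mod 15).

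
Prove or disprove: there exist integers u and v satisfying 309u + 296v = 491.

u = 15, v = -14

Since gcd(309, 296) = 1, every integer is an integer combination of 309 and 296.
Dividing repeatedly: 309 = 1·296 + 13, 296 = 22·13 + 10, 13 = 1·10 + 3, 10 = 3·3 + 1, 3 = 3·1 + 0.
Back-substituting, 1 = 10 − 3·3 = 10 − 3·(13 − 1·10) = −3·13 + 4·10 = −3·13 + 4·(296 − 22·13) = 4·296 − 91·13 = 4·296 − 91·(309 − 1·296) = −91·309 + 95·296; that is, 309·(-91) + 296·95 = 1.
Times 491: 309·(-44681) + 296·46645 = 491, so (-44681, 46645) solves it.
Adding 151·296 to u and subtracting 151·309 from v gives the tidier solution (15, -14).
Check: 309·15 + 296·(-14) = 4635 − 4144 = 491. ✓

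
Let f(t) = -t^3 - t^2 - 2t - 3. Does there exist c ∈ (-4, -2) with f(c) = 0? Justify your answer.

No such root exists.

Evaluate at the endpoints: f(-4) = 53, f(-2) = 5 — same sign (positive).
The derivative f'(t) = -3t^2 - 2t - 2 is a quadratic with discriminant (-2)² − 4·(-3)·(-2) = -20 < 0; it never vanishes, so it is always negative (sign of the leading coefficient).
So f is strictly decreasing; between -4 and -2 its values lie between f(-4) = 53 and f(-2) = 5, all positive. Therefore f has no root in (-4, -2).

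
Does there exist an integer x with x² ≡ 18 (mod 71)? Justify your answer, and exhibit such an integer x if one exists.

x = 36 works: 36² = 1296, and 1296 − 18 = 1278 = 18·71.

x = 36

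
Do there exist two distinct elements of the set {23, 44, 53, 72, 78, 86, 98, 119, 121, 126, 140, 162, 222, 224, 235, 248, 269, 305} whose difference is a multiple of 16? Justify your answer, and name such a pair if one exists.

23 mod 16 = 7 and 119 mod 16 = 7, so 119 − 23 = 96 = 6·16.

23 and 119 are such a pair.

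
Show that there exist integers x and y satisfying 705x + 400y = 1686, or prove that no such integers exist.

No such integers exist.

gcd(705, 400) = 5, so every integer of the form 705x + 400y is a multiple of 5.
But 1686 = 5·337 + 1, so 5 ∤ 1686.
Hence no integers x, y satisfy the equation.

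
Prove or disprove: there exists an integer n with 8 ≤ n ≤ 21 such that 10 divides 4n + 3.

At n = 8, 4·8 + 3 = 35 ≡ 5 (mod 10), and each step in n adds 4, giving residues 5, 9, 3, 7, 1, 5, 9, 3, 7, 1, 5, 9, 3, 7 for n = 8, 9, …, 21.
The residue 0 does not occur, so no n in [8, 21] makes 4n + 3 a multiple of 10.

No, no such integer n in that range exists.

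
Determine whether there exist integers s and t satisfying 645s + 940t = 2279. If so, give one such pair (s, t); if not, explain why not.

No, no such integers exist.

gcd(645, 940) = 5, so every integer of the form 645s + 940t is a multiple of 5.
However 2279 leaves remainder 4 on division by 5.
Hence no integers s, t satisfy the equation.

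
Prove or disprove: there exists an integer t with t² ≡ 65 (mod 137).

Take t = 105. Then 105² = 11025 = 80·137 + 65, so 105² ≡ 65 (mod 137).

t = 105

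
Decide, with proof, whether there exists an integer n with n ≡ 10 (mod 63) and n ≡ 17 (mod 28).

The moduli are not coprime: gcd(63, 28) = 7. Compatibility requires 7 ∣ (17 − 10) = 7, which holds, so solutions exist.
Step through n = 10, 10 + 63, 10 + 2·63, …: the values 10, 73 reduce mod 28 to 10, 17. The value 73 hits 17.
Check: 73 mod 63 = 10, 73 mod 28 = 17. ✓

n = 73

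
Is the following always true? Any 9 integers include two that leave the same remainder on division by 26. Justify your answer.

No; for instance {14, 15, 16, 17, 18, 19, 20, 21, 22} is a counterexample.

Consider the 9 integers 14, 15, …, 22. They lie in distinct residue classes modulo 26, since 9 ≤ 26.
Hence this collection has no pair with equal remainders mod 26, disproving the claim.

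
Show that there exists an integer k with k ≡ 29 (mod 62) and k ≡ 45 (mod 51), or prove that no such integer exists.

k = 1269

Since 62 and 51 share no common factor, CRT says the pair of congruences has a solution (unique mod 3162).
Any solution of the first congruence is k = 29 + 62t; substituting into the second, 62t ≡ 45 − 29 ≡ 16 (mod 51).
62 ≡ 11 (mod 51), so this reads 11t ≡ 16 (mod 51). Since 11·14 = 154 = 3·51 + 1, the inverse of 11 mod 51 is 14.
Therefore t ≡ 14·16 = 224 ≡ 20 (mod 51).
Taking t = 20 gives k = 29 + 62·20 = 1269.
Verify: 1269 = 20·62 + 29 and 1269 = 24·51 + 45. ✓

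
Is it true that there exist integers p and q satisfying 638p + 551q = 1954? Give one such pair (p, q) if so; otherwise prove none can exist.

Any value of 638p + 551q is a multiple of gcd(638, 551) = 29.
However 1954 leaves remainder 11 on division by 29.
Therefore 638p + 551q = 1954 has no solution in integers.

No such integers exist.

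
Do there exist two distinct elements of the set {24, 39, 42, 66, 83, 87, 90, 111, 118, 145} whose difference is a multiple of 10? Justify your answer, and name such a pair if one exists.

No, no such pair exists.

Two integers differ by a multiple of 10 exactly when they have the same residue mod 10. The residues are 24↦4, 39↦9, 42↦2, 66↦6, 83↦3, 87↦7, 90↦0, 111↦1, 118↦8, 145↦5.
No residue repeats among the 10 elements, so no pair has difference ≡ 0 (mod 10).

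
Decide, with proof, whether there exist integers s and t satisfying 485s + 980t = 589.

gcd(485, 980) = 5, so every integer of the form 485s + 980t is a multiple of 5.
However 589 leaves remainder 4 on division by 5.
Therefore 485s + 980t = 589 has no solution in integers.

No such integers exist.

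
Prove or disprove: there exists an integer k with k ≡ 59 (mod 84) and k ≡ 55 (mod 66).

Reduce both congruences modulo 6, which divides 84 and 66: they say k ≡ 59 (mod 6) and k ≡ 55 (mod 6).
However 59 ≡ 5 and 55 ≡ 1 (mod 6), and 5 ≠ 1.
Therefore no such k exists.

There is no such integer.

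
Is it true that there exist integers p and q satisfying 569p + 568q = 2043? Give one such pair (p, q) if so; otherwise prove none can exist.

Since gcd(569, 568) = 1, every integer is an integer combination of 569 and 568.
Euclidean algorithm: 569 = 1·568 + 1, 568 = 568·1 + 0.
Unwinding: 1 = 569 − 1·568, i.e. 569·1 + 568·(-1) = 1.
Scaling by 2043 gives the particular solution (p, q) = (2043, -2043).
Shifting by a multiple of (568, −569) keeps it a solution: p = 2043 − 3·568 = 339, q = -2043 + 3·569 = -336.
Check: 569·339 + 568·(-336) = 192891 − 190848 = 2043. ✓

p = 339, q = -336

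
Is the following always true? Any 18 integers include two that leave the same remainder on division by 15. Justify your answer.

Partition the integers by their residue mod 15; there are 15 classes.
Since 18 > 15, two of the 18 integers must share a residue class by the pigeonhole principle; call them a and b.
That is, a and b leave the same remainder on division by 15, as claimed.

Yes.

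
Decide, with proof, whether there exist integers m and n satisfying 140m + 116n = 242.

Any value of 140m + 116n is a multiple of gcd(140, 116) = 4.
But 242 is not a multiple of 4 (it leaves remainder 2).
Therefore 140m + 116n = 242 has no solution in integers.

No such integers exist.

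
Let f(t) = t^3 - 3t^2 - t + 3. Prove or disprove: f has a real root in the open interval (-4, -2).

The endpoint values f(-4) = -105 and f(-2) = -15 are both negative. Claim: f(t) < 0 for every t in (-4, -2).
Shift to the endpoint -2: with t = -2 − u (0 < u < 2), one computes f(-2 − u) = -u^3 - 9u^2 - 23u - 15.
The nonzero coefficients here are all negative, so for u > 0 every term is negative (or zero), and the constant term -15 is strictly negative.
So f is strictly negative on (-4, -2); no root exists in the interval.

f has no root in that interval.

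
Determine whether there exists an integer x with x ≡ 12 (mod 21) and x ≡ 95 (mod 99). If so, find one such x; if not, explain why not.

Reduce both congruences modulo 3, which divides 21 and 99: they say x ≡ 12 (mod 3) and x ≡ 95 (mod 3).
These are incompatible: 12 − 95 = -83 is not divisible by 3.
Hence the system has no solution.

No, no such integer exists.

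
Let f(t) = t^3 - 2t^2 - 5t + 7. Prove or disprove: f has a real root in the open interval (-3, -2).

f(-3) = -23 and f(-2) = 1, which have opposite signs.
As a polynomial, f is continuous on every closed interval.
By the Intermediate Value Theorem f must vanish at some point of (-3, -2).

Yes, f has a root in the interval.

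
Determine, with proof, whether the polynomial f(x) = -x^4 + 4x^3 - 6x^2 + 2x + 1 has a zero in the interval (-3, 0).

Such a root exists.

f(-3) = -248 and f(0) = 1, which have opposite signs.
As a polynomial, f is continuous on every closed interval.
By the Intermediate Value Theorem, f takes the value 0 somewhere in the open interval.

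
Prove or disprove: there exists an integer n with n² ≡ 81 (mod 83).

n = 9

Take n = 9. Then 9² = 81, and since 0 ≤ 81 < 83 this is already reduced: 9² ≡ 81 (mod 83).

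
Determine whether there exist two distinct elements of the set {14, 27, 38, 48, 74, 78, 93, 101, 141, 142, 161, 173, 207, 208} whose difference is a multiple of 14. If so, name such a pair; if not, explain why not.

No, no such pair exists.

Two integers differ by a multiple of 14 exactly when they have the same residue mod 14. The residues are 14↦0, 27↦13, 38↦10, 48↦6, 74↦4, 78↦8, 93↦9, 101↦3, 141↦1, 142↦2, 161↦7, 173↦5, 207↦11, 208↦12.
No residue repeats among the 14 elements, so no pair has difference ≡ 0 (mod 14).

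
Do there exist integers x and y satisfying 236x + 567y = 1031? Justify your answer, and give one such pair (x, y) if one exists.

x = 223, y = -91

Since gcd(236, 567) = 1, every integer is an integer combination of 236 and 567.
Dividing repeatedly: 567 = 2·236 + 95, 236 = 2·95 + 46, 95 = 2·46 + 3, 46 = 15·3 + 1, 3 = 3·1 + 0.
Unwinding: 1 = 46 − 15·3 = 46 − 15·(95 − 2·46) = −15·95 + 31·46 = −15·95 + 31·(236 − 2·95) = 31·236 − 77·95 = 31·236 − 77·(567 − 2·236) = −77·567 + 185·236, i.e. 236·185 + 567·(-77) = 1.
Scaling by 1031 gives the particular solution (x, y) = (190735, -79387).
Subtracting 336·567 from x and adding 336·236 to y gives the tidier solution (223, -91).
Indeed 236·223 + 567·(-91) = 52628 − 51597 = 1031.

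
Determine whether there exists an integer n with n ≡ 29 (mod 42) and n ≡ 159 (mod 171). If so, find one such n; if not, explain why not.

gcd(42, 171) = 3. If n ≡ 29 (mod 42) and n ≡ 159 (mod 171), then n ≡ 29 (mod 3) and n ≡ 159 (mod 3).
But 29 mod 3 = 2 while 159 mod 3 = 0, a contradiction.
So no integer satisfies both congruences.

No, no such integer exists.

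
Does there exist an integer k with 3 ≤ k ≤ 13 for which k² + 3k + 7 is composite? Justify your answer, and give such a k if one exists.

At k = 4: 4² + 3·4 + 7 = 35 = 5·7, which is composite.

k = 4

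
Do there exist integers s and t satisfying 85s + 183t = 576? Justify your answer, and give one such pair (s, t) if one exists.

85 and 183 are coprime, so 85s + 183t ranges over all of ℤ.
Euclidean algorithm: 183 = 2·85 + 13, 85 = 6·13 + 7, 13 = 1·7 + 6, 7 = 1·6 + 1, 6 = 6·1 + 0.
Working back up the chain: 1 = 7 − 1·6 = 7 − (13 − 1·7) = −13 + 2·7 = −13 + 2·(85 − 6·13) = 2·85 − 13·13 = 2·85 − 13·(183 − 2·85) = −13·183 + 28·85. So 85·28 + 183·(-13) = 1.
Times 576: 85·16128 + 183·(-7488) = 576, so (16128, -7488) solves it.
The general solution is s = 16128 + 183k, t = -7488 − 85k; taking k = -88 gives the smaller pair s = 24, t = -8.
Check: 85·24 + 183·(-8) = 2040 − 1464 = 576. ✓

s = 24, t = -8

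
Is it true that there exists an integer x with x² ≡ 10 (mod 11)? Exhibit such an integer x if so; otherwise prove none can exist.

There is no such integer.

Computing x² mod 11 for x = 0, 1, …, 5 (enough, by the symmetry x ↦ 11 − x) gives 0, 1, 4, 9, 5, 3.
So the quadratic residues mod 11 are {0, 1, 3, 4, 5, 9}, and 10 is not among them.
Hence no integer x has x² ≡ 10 (mod 11).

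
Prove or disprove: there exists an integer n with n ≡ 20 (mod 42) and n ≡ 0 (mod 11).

Since 42 and 11 share no common factor, CRT says the pair of congruences has a solution (unique mod 462).
Write n = 20 + 42t and require 20 + 42t ≡ 0 (mod 11), i.e. 42t ≡ 2 (mod 11).
42 ≡ 9 (mod 11), so this reads 9t ≡ 2 (mod 11). Note 9·5 = 45 ≡ 1 (mod 11) (as 45 − 1 = 4·11), so 9⁻¹ ≡ 5.
Therefore t ≡ 5·2 = 10 (mod 11).
Taking t = 10 gives n = 20 + 42·10 = 440.
Verify: 440 = 10·42 + 20 and 440 = 40·11 + 0. ✓

n = 440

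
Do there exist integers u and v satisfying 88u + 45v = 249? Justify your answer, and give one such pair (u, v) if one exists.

88 and 45 are coprime, so 88u + 45v ranges over all of ℤ.
Run the Euclidean algorithm on 88 and 45: 88 = 1·45 + 43, 45 = 1·43 + 2, 43 = 21·2 + 1, 2 = 2·1 + 0.
Unwinding: 1 = 43 − 21·2 = 43 − 21·(45 − 1·43) = −21·45 + 22·43 = −21·45 + 22·(88 − 1·45) = 22·88 − 43·45, i.e. 88·22 + 45·(-43) = 1.
Times 249: 88·5478 + 45·(-10707) = 249, so (5478, -10707) solves it.
Shifting by a multiple of (45, −88) keeps it a solution: u = 5478 − 121·45 = 33, v = -10707 + 121·88 = -59.
Indeed 88·33 + 45·(-59) = 2904 − 2655 = 249.

u = 33, v = -59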